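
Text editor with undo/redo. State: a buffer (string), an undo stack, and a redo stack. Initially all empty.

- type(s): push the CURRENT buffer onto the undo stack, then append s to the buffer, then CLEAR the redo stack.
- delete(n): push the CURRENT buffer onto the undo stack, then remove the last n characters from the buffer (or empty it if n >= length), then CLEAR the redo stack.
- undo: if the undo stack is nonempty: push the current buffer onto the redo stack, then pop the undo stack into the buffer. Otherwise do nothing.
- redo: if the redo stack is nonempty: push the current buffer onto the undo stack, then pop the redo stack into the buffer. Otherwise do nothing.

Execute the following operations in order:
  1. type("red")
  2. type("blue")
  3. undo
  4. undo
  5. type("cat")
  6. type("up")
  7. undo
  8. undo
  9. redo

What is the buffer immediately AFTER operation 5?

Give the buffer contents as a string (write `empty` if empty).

Answer: cat

Derivation:
After op 1 (type): buf='red' undo_depth=1 redo_depth=0
After op 2 (type): buf='redblue' undo_depth=2 redo_depth=0
After op 3 (undo): buf='red' undo_depth=1 redo_depth=1
After op 4 (undo): buf='(empty)' undo_depth=0 redo_depth=2
After op 5 (type): buf='cat' undo_depth=1 redo_depth=0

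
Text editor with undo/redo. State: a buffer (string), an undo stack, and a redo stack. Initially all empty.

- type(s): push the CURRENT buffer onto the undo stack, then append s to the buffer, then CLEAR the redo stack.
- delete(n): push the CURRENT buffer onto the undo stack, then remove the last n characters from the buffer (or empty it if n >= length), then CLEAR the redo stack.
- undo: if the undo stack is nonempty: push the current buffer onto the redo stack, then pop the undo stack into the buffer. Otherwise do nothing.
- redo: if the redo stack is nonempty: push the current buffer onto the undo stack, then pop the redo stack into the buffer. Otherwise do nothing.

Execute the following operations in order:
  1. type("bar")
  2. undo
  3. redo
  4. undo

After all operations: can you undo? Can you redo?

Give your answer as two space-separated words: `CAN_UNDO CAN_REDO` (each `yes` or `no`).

After op 1 (type): buf='bar' undo_depth=1 redo_depth=0
After op 2 (undo): buf='(empty)' undo_depth=0 redo_depth=1
After op 3 (redo): buf='bar' undo_depth=1 redo_depth=0
After op 4 (undo): buf='(empty)' undo_depth=0 redo_depth=1

Answer: no yes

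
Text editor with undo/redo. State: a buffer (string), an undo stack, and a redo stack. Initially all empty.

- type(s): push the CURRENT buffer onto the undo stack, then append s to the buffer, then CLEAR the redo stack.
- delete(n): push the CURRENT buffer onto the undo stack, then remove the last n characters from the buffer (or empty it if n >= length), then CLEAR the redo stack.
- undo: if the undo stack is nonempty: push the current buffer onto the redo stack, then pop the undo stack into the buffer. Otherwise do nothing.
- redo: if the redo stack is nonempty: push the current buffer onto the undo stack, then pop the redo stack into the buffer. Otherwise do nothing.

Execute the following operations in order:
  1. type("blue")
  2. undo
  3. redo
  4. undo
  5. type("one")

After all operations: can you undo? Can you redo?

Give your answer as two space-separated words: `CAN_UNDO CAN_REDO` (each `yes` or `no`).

Answer: yes no

Derivation:
After op 1 (type): buf='blue' undo_depth=1 redo_depth=0
After op 2 (undo): buf='(empty)' undo_depth=0 redo_depth=1
After op 3 (redo): buf='blue' undo_depth=1 redo_depth=0
After op 4 (undo): buf='(empty)' undo_depth=0 redo_depth=1
After op 5 (type): buf='one' undo_depth=1 redo_depth=0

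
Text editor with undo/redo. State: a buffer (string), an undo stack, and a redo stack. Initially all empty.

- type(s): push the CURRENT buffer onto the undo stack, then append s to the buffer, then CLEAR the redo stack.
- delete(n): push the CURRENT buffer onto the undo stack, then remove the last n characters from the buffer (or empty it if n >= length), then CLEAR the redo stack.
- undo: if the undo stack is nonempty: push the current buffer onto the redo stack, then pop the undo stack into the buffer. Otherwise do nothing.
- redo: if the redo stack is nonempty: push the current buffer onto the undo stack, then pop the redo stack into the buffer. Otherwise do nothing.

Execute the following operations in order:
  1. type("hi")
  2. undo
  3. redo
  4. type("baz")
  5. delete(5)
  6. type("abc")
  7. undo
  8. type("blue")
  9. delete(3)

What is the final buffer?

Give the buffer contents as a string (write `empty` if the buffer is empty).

Answer: b

Derivation:
After op 1 (type): buf='hi' undo_depth=1 redo_depth=0
After op 2 (undo): buf='(empty)' undo_depth=0 redo_depth=1
After op 3 (redo): buf='hi' undo_depth=1 redo_depth=0
After op 4 (type): buf='hibaz' undo_depth=2 redo_depth=0
After op 5 (delete): buf='(empty)' undo_depth=3 redo_depth=0
After op 6 (type): buf='abc' undo_depth=4 redo_depth=0
After op 7 (undo): buf='(empty)' undo_depth=3 redo_depth=1
After op 8 (type): buf='blue' undo_depth=4 redo_depth=0
After op 9 (delete): buf='b' undo_depth=5 redo_depth=0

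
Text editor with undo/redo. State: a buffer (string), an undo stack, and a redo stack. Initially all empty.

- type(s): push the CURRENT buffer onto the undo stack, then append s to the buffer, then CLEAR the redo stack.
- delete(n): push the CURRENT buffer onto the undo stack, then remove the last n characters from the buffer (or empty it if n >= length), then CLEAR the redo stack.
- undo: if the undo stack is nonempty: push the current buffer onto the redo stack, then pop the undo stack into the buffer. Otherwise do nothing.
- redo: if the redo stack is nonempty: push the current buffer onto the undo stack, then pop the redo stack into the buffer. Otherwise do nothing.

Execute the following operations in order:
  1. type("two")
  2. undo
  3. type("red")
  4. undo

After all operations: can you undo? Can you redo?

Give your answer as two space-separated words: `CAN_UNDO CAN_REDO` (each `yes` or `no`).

After op 1 (type): buf='two' undo_depth=1 redo_depth=0
After op 2 (undo): buf='(empty)' undo_depth=0 redo_depth=1
After op 3 (type): buf='red' undo_depth=1 redo_depth=0
After op 4 (undo): buf='(empty)' undo_depth=0 redo_depth=1

Answer: no yes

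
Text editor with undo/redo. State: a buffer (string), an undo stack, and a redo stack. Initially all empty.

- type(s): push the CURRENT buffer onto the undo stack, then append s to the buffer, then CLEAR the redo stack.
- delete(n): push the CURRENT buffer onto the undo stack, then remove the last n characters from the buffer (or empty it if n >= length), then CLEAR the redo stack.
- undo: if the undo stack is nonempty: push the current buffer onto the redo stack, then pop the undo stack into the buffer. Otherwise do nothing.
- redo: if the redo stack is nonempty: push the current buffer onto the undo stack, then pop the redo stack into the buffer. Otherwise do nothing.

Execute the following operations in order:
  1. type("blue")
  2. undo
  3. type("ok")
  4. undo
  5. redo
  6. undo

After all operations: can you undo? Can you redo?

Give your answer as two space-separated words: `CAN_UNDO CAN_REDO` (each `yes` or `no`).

Answer: no yes

Derivation:
After op 1 (type): buf='blue' undo_depth=1 redo_depth=0
After op 2 (undo): buf='(empty)' undo_depth=0 redo_depth=1
After op 3 (type): buf='ok' undo_depth=1 redo_depth=0
After op 4 (undo): buf='(empty)' undo_depth=0 redo_depth=1
After op 5 (redo): buf='ok' undo_depth=1 redo_depth=0
After op 6 (undo): buf='(empty)' undo_depth=0 redo_depth=1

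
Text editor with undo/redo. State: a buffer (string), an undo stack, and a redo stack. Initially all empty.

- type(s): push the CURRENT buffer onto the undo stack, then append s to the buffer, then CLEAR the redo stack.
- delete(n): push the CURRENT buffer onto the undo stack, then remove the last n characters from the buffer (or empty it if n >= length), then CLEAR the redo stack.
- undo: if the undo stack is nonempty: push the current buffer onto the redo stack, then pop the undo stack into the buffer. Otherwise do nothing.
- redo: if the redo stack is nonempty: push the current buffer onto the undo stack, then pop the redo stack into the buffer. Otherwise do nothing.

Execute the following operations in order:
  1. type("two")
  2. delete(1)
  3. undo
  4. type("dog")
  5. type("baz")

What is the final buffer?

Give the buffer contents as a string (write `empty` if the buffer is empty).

After op 1 (type): buf='two' undo_depth=1 redo_depth=0
After op 2 (delete): buf='tw' undo_depth=2 redo_depth=0
After op 3 (undo): buf='two' undo_depth=1 redo_depth=1
After op 4 (type): buf='twodog' undo_depth=2 redo_depth=0
After op 5 (type): buf='twodogbaz' undo_depth=3 redo_depth=0

Answer: twodogbaz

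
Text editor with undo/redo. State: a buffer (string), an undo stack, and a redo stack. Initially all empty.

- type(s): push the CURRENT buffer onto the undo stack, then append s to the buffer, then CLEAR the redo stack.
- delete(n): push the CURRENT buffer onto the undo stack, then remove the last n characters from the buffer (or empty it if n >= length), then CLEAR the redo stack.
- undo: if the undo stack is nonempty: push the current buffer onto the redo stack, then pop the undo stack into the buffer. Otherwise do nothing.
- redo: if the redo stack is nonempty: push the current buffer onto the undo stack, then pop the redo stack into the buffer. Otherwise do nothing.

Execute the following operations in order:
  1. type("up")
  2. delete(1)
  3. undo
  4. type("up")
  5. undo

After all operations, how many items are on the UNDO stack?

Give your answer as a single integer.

After op 1 (type): buf='up' undo_depth=1 redo_depth=0
After op 2 (delete): buf='u' undo_depth=2 redo_depth=0
After op 3 (undo): buf='up' undo_depth=1 redo_depth=1
After op 4 (type): buf='upup' undo_depth=2 redo_depth=0
After op 5 (undo): buf='up' undo_depth=1 redo_depth=1

Answer: 1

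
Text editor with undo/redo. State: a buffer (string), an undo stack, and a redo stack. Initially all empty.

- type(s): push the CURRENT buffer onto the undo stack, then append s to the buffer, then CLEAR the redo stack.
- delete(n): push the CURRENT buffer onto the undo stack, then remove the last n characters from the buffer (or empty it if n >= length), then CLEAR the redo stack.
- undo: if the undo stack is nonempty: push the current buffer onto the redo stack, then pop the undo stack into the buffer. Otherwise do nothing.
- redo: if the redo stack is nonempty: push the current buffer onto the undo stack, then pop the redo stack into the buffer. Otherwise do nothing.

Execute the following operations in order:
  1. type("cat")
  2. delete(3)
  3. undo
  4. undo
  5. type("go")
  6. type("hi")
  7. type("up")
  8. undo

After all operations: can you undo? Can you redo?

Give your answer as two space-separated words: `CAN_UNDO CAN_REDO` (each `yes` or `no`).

After op 1 (type): buf='cat' undo_depth=1 redo_depth=0
After op 2 (delete): buf='(empty)' undo_depth=2 redo_depth=0
After op 3 (undo): buf='cat' undo_depth=1 redo_depth=1
After op 4 (undo): buf='(empty)' undo_depth=0 redo_depth=2
After op 5 (type): buf='go' undo_depth=1 redo_depth=0
After op 6 (type): buf='gohi' undo_depth=2 redo_depth=0
After op 7 (type): buf='gohiup' undo_depth=3 redo_depth=0
After op 8 (undo): buf='gohi' undo_depth=2 redo_depth=1

Answer: yes yes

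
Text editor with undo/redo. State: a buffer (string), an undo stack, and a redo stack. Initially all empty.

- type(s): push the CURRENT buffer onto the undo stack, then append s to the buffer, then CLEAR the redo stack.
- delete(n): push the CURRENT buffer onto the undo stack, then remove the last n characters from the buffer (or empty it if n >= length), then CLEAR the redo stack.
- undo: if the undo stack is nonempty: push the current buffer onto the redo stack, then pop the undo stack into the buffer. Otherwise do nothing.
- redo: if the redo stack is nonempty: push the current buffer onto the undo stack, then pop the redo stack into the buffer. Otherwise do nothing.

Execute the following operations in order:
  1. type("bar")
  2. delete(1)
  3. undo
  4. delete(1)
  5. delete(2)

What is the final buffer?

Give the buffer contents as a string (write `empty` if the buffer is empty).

After op 1 (type): buf='bar' undo_depth=1 redo_depth=0
After op 2 (delete): buf='ba' undo_depth=2 redo_depth=0
After op 3 (undo): buf='bar' undo_depth=1 redo_depth=1
After op 4 (delete): buf='ba' undo_depth=2 redo_depth=0
After op 5 (delete): buf='(empty)' undo_depth=3 redo_depth=0

Answer: empty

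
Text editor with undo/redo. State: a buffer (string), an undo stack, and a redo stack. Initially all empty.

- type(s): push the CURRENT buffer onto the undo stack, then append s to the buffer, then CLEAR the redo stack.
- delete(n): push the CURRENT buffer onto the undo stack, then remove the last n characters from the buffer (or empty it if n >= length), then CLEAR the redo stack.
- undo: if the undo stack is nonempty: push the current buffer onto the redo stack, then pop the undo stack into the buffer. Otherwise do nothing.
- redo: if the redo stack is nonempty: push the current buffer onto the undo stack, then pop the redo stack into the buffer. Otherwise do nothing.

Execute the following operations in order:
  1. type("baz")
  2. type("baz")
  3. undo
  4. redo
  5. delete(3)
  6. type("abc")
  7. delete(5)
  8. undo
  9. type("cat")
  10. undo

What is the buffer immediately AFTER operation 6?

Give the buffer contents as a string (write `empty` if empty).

After op 1 (type): buf='baz' undo_depth=1 redo_depth=0
After op 2 (type): buf='bazbaz' undo_depth=2 redo_depth=0
After op 3 (undo): buf='baz' undo_depth=1 redo_depth=1
After op 4 (redo): buf='bazbaz' undo_depth=2 redo_depth=0
After op 5 (delete): buf='baz' undo_depth=3 redo_depth=0
After op 6 (type): buf='bazabc' undo_depth=4 redo_depth=0

Answer: bazabc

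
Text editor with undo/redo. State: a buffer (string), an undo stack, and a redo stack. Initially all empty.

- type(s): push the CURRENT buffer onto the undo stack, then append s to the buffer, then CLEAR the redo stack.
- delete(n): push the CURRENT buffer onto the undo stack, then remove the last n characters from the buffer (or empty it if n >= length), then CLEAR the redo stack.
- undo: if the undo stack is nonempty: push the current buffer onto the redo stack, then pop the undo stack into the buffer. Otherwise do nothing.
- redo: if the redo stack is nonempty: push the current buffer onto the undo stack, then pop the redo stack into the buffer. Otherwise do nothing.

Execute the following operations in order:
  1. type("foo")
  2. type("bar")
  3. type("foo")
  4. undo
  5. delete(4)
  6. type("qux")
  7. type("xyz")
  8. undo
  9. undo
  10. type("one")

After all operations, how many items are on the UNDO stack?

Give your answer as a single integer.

After op 1 (type): buf='foo' undo_depth=1 redo_depth=0
After op 2 (type): buf='foobar' undo_depth=2 redo_depth=0
After op 3 (type): buf='foobarfoo' undo_depth=3 redo_depth=0
After op 4 (undo): buf='foobar' undo_depth=2 redo_depth=1
After op 5 (delete): buf='fo' undo_depth=3 redo_depth=0
After op 6 (type): buf='foqux' undo_depth=4 redo_depth=0
After op 7 (type): buf='foquxxyz' undo_depth=5 redo_depth=0
After op 8 (undo): buf='foqux' undo_depth=4 redo_depth=1
After op 9 (undo): buf='fo' undo_depth=3 redo_depth=2
After op 10 (type): buf='foone' undo_depth=4 redo_depth=0

Answer: 4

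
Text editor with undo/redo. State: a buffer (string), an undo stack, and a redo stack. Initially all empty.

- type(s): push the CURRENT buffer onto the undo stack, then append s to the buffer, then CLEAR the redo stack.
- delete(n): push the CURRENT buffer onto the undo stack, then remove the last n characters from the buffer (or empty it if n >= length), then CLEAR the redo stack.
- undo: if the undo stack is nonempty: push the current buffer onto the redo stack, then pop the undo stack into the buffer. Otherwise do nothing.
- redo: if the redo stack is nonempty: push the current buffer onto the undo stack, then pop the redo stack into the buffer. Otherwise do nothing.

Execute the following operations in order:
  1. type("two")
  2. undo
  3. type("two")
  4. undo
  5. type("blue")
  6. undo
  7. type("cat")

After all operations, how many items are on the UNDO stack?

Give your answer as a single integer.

Answer: 1

Derivation:
After op 1 (type): buf='two' undo_depth=1 redo_depth=0
After op 2 (undo): buf='(empty)' undo_depth=0 redo_depth=1
After op 3 (type): buf='two' undo_depth=1 redo_depth=0
After op 4 (undo): buf='(empty)' undo_depth=0 redo_depth=1
After op 5 (type): buf='blue' undo_depth=1 redo_depth=0
After op 6 (undo): buf='(empty)' undo_depth=0 redo_depth=1
After op 7 (type): buf='cat' undo_depth=1 redo_depth=0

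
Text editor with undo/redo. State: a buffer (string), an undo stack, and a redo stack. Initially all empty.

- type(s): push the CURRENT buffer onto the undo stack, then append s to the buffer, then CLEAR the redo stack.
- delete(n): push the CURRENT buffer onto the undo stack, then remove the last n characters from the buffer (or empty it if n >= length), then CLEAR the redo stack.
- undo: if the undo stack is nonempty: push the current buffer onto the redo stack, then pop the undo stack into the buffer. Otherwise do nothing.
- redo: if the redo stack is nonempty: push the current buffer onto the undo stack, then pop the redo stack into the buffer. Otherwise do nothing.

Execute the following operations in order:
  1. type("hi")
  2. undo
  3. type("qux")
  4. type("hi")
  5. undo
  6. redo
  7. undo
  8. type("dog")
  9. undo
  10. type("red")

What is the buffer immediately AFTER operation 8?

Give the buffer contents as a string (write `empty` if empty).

Answer: quxdog

Derivation:
After op 1 (type): buf='hi' undo_depth=1 redo_depth=0
After op 2 (undo): buf='(empty)' undo_depth=0 redo_depth=1
After op 3 (type): buf='qux' undo_depth=1 redo_depth=0
After op 4 (type): buf='quxhi' undo_depth=2 redo_depth=0
After op 5 (undo): buf='qux' undo_depth=1 redo_depth=1
After op 6 (redo): buf='quxhi' undo_depth=2 redo_depth=0
After op 7 (undo): buf='qux' undo_depth=1 redo_depth=1
After op 8 (type): buf='quxdog' undo_depth=2 redo_depth=0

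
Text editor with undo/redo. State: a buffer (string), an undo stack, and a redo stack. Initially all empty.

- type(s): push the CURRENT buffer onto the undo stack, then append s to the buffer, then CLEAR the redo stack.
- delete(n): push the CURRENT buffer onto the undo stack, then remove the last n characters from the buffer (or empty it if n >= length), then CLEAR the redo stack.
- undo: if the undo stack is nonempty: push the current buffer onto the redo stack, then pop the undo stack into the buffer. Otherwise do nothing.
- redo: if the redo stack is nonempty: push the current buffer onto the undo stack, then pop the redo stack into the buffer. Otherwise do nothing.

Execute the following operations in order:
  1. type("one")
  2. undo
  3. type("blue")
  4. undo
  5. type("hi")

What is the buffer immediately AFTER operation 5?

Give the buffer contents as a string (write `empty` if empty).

After op 1 (type): buf='one' undo_depth=1 redo_depth=0
After op 2 (undo): buf='(empty)' undo_depth=0 redo_depth=1
After op 3 (type): buf='blue' undo_depth=1 redo_depth=0
After op 4 (undo): buf='(empty)' undo_depth=0 redo_depth=1
After op 5 (type): buf='hi' undo_depth=1 redo_depth=0

Answer: hi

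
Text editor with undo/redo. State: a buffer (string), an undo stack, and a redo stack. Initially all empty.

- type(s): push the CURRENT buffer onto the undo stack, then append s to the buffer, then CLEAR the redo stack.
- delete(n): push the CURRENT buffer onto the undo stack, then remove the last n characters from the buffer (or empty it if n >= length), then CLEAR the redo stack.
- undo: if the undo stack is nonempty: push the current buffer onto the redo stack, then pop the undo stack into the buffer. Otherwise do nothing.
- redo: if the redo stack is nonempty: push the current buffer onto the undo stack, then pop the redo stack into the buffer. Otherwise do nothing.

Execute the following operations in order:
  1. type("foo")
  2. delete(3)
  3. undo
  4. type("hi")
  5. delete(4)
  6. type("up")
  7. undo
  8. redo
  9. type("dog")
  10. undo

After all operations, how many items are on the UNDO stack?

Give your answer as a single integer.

After op 1 (type): buf='foo' undo_depth=1 redo_depth=0
After op 2 (delete): buf='(empty)' undo_depth=2 redo_depth=0
After op 3 (undo): buf='foo' undo_depth=1 redo_depth=1
After op 4 (type): buf='foohi' undo_depth=2 redo_depth=0
After op 5 (delete): buf='f' undo_depth=3 redo_depth=0
After op 6 (type): buf='fup' undo_depth=4 redo_depth=0
After op 7 (undo): buf='f' undo_depth=3 redo_depth=1
After op 8 (redo): buf='fup' undo_depth=4 redo_depth=0
After op 9 (type): buf='fupdog' undo_depth=5 redo_depth=0
After op 10 (undo): buf='fup' undo_depth=4 redo_depth=1

Answer: 4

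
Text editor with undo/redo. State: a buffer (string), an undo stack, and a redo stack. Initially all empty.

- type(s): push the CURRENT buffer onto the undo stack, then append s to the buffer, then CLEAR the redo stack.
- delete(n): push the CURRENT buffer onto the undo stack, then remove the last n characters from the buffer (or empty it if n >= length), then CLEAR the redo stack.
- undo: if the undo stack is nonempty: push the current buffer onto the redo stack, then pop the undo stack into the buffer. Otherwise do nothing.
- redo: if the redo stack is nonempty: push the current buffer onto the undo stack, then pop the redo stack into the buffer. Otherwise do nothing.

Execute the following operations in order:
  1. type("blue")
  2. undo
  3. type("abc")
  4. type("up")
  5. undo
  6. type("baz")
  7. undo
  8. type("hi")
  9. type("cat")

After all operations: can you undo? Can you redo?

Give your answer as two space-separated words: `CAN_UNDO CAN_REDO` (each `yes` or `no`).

After op 1 (type): buf='blue' undo_depth=1 redo_depth=0
After op 2 (undo): buf='(empty)' undo_depth=0 redo_depth=1
After op 3 (type): buf='abc' undo_depth=1 redo_depth=0
After op 4 (type): buf='abcup' undo_depth=2 redo_depth=0
After op 5 (undo): buf='abc' undo_depth=1 redo_depth=1
After op 6 (type): buf='abcbaz' undo_depth=2 redo_depth=0
After op 7 (undo): buf='abc' undo_depth=1 redo_depth=1
After op 8 (type): buf='abchi' undo_depth=2 redo_depth=0
After op 9 (type): buf='abchicat' undo_depth=3 redo_depth=0

Answer: yes no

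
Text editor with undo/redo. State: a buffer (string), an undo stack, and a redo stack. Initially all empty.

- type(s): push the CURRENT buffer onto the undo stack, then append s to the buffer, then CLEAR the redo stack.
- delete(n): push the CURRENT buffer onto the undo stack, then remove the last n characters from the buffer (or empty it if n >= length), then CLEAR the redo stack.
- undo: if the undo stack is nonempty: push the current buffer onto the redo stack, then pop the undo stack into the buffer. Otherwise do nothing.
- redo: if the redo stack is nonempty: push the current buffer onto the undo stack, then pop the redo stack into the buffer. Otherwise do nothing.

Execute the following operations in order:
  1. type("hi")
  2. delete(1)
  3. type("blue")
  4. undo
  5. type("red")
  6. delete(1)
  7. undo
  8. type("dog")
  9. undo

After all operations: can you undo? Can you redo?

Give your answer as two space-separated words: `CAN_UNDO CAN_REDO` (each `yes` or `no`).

Answer: yes yes

Derivation:
After op 1 (type): buf='hi' undo_depth=1 redo_depth=0
After op 2 (delete): buf='h' undo_depth=2 redo_depth=0
After op 3 (type): buf='hblue' undo_depth=3 redo_depth=0
After op 4 (undo): buf='h' undo_depth=2 redo_depth=1
After op 5 (type): buf='hred' undo_depth=3 redo_depth=0
After op 6 (delete): buf='hre' undo_depth=4 redo_depth=0
After op 7 (undo): buf='hred' undo_depth=3 redo_depth=1
After op 8 (type): buf='hreddog' undo_depth=4 redo_depth=0
After op 9 (undo): buf='hred' undo_depth=3 redo_depth=1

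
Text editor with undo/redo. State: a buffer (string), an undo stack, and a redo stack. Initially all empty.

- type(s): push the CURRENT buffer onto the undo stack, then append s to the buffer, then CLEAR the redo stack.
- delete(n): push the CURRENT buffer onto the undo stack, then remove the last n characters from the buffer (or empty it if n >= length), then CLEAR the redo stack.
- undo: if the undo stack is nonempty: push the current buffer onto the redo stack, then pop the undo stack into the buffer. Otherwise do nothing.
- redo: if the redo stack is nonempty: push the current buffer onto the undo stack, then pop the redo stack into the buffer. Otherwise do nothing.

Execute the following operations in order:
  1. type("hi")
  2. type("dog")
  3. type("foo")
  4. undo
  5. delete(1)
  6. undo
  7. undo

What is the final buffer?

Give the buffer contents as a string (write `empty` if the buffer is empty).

After op 1 (type): buf='hi' undo_depth=1 redo_depth=0
After op 2 (type): buf='hidog' undo_depth=2 redo_depth=0
After op 3 (type): buf='hidogfoo' undo_depth=3 redo_depth=0
After op 4 (undo): buf='hidog' undo_depth=2 redo_depth=1
After op 5 (delete): buf='hido' undo_depth=3 redo_depth=0
After op 6 (undo): buf='hidog' undo_depth=2 redo_depth=1
After op 7 (undo): buf='hi' undo_depth=1 redo_depth=2

Answer: hi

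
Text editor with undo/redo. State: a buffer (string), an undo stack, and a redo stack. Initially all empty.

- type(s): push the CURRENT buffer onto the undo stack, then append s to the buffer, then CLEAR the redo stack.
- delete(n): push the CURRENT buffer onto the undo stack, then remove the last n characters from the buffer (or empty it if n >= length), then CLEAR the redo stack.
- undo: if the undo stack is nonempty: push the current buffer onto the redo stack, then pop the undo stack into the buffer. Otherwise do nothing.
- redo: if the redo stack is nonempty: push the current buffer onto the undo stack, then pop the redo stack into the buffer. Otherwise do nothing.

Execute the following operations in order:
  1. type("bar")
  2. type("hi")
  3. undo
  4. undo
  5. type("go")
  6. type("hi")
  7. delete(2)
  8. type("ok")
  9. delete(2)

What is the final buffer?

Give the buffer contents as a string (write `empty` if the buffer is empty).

Answer: go

Derivation:
After op 1 (type): buf='bar' undo_depth=1 redo_depth=0
After op 2 (type): buf='barhi' undo_depth=2 redo_depth=0
After op 3 (undo): buf='bar' undo_depth=1 redo_depth=1
After op 4 (undo): buf='(empty)' undo_depth=0 redo_depth=2
After op 5 (type): buf='go' undo_depth=1 redo_depth=0
After op 6 (type): buf='gohi' undo_depth=2 redo_depth=0
After op 7 (delete): buf='go' undo_depth=3 redo_depth=0
After op 8 (type): buf='gook' undo_depth=4 redo_depth=0
After op 9 (delete): buf='go' undo_depth=5 redo_depth=0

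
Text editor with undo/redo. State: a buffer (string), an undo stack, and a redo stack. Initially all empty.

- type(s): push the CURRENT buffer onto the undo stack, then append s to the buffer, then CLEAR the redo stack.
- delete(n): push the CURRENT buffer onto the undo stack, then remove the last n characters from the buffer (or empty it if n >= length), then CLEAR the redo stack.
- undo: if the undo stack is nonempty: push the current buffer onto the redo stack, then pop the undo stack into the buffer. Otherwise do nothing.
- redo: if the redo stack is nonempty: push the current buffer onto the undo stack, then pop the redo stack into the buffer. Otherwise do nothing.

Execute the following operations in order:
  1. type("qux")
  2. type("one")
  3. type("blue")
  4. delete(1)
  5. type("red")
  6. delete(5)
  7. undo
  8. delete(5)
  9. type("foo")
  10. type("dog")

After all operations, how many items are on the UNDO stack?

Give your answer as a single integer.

Answer: 8

Derivation:
After op 1 (type): buf='qux' undo_depth=1 redo_depth=0
After op 2 (type): buf='quxone' undo_depth=2 redo_depth=0
After op 3 (type): buf='quxoneblue' undo_depth=3 redo_depth=0
After op 4 (delete): buf='quxoneblu' undo_depth=4 redo_depth=0
After op 5 (type): buf='quxoneblured' undo_depth=5 redo_depth=0
After op 6 (delete): buf='quxoneb' undo_depth=6 redo_depth=0
After op 7 (undo): buf='quxoneblured' undo_depth=5 redo_depth=1
After op 8 (delete): buf='quxoneb' undo_depth=6 redo_depth=0
After op 9 (type): buf='quxonebfoo' undo_depth=7 redo_depth=0
After op 10 (type): buf='quxonebfoodog' undo_depth=8 redo_depth=0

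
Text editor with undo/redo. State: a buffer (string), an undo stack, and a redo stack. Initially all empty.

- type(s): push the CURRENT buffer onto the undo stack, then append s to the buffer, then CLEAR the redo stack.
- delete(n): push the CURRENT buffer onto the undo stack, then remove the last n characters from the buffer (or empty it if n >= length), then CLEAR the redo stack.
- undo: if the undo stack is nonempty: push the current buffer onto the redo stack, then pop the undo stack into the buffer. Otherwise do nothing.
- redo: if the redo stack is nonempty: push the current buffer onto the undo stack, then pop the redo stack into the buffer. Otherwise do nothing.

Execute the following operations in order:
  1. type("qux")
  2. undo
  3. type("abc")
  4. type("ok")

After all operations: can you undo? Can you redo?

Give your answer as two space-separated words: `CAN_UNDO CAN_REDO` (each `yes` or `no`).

Answer: yes no

Derivation:
After op 1 (type): buf='qux' undo_depth=1 redo_depth=0
After op 2 (undo): buf='(empty)' undo_depth=0 redo_depth=1
After op 3 (type): buf='abc' undo_depth=1 redo_depth=0
After op 4 (type): buf='abcok' undo_depth=2 redo_depth=0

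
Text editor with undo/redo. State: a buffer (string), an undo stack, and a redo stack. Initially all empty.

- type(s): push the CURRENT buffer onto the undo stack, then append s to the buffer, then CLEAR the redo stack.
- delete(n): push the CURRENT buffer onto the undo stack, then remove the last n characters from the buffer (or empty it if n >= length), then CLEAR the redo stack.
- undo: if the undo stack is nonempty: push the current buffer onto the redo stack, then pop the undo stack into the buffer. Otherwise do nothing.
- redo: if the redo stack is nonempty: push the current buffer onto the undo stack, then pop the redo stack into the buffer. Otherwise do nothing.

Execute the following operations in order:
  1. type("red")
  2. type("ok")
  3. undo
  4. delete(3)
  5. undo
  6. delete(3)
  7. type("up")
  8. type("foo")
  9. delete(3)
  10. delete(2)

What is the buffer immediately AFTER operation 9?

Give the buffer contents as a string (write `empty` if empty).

Answer: up

Derivation:
After op 1 (type): buf='red' undo_depth=1 redo_depth=0
After op 2 (type): buf='redok' undo_depth=2 redo_depth=0
After op 3 (undo): buf='red' undo_depth=1 redo_depth=1
After op 4 (delete): buf='(empty)' undo_depth=2 redo_depth=0
After op 5 (undo): buf='red' undo_depth=1 redo_depth=1
After op 6 (delete): buf='(empty)' undo_depth=2 redo_depth=0
After op 7 (type): buf='up' undo_depth=3 redo_depth=0
After op 8 (type): buf='upfoo' undo_depth=4 redo_depth=0
After op 9 (delete): buf='up' undo_depth=5 redo_depth=0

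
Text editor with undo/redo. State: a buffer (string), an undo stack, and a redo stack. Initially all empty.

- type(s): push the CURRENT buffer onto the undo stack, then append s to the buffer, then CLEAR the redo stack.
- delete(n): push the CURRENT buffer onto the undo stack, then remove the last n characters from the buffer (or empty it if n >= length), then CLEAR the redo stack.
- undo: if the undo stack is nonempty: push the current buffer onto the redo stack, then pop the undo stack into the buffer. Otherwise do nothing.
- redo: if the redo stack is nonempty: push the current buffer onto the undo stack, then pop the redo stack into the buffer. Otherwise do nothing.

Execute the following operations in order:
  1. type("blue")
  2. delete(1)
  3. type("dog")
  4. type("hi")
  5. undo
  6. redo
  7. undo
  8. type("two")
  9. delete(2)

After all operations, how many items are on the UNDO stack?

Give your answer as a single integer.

After op 1 (type): buf='blue' undo_depth=1 redo_depth=0
After op 2 (delete): buf='blu' undo_depth=2 redo_depth=0
After op 3 (type): buf='bludog' undo_depth=3 redo_depth=0
After op 4 (type): buf='bludoghi' undo_depth=4 redo_depth=0
After op 5 (undo): buf='bludog' undo_depth=3 redo_depth=1
After op 6 (redo): buf='bludoghi' undo_depth=4 redo_depth=0
After op 7 (undo): buf='bludog' undo_depth=3 redo_depth=1
After op 8 (type): buf='bludogtwo' undo_depth=4 redo_depth=0
After op 9 (delete): buf='bludogt' undo_depth=5 redo_depth=0

Answer: 5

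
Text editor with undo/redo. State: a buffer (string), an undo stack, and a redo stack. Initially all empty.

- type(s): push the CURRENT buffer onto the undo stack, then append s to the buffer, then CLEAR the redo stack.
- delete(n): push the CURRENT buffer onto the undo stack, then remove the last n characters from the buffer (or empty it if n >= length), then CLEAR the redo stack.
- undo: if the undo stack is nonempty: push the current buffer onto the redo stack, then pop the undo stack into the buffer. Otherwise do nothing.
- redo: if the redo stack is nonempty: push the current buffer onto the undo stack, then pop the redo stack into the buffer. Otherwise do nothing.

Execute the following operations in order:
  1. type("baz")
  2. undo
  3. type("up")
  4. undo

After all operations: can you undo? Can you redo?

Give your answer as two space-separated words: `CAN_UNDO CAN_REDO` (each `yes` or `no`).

Answer: no yes

Derivation:
After op 1 (type): buf='baz' undo_depth=1 redo_depth=0
After op 2 (undo): buf='(empty)' undo_depth=0 redo_depth=1
After op 3 (type): buf='up' undo_depth=1 redo_depth=0
After op 4 (undo): buf='(empty)' undo_depth=0 redo_depth=1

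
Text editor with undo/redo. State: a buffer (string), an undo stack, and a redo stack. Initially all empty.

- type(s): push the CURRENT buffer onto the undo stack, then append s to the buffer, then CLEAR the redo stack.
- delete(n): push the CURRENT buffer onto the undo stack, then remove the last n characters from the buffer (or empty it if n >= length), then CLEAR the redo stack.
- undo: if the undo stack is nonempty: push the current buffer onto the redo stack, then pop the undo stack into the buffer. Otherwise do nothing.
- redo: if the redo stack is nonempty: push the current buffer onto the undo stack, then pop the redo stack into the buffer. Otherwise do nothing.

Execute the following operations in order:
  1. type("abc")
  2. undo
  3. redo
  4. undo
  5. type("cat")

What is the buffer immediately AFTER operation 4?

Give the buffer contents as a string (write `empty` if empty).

After op 1 (type): buf='abc' undo_depth=1 redo_depth=0
After op 2 (undo): buf='(empty)' undo_depth=0 redo_depth=1
After op 3 (redo): buf='abc' undo_depth=1 redo_depth=0
After op 4 (undo): buf='(empty)' undo_depth=0 redo_depth=1

Answer: empty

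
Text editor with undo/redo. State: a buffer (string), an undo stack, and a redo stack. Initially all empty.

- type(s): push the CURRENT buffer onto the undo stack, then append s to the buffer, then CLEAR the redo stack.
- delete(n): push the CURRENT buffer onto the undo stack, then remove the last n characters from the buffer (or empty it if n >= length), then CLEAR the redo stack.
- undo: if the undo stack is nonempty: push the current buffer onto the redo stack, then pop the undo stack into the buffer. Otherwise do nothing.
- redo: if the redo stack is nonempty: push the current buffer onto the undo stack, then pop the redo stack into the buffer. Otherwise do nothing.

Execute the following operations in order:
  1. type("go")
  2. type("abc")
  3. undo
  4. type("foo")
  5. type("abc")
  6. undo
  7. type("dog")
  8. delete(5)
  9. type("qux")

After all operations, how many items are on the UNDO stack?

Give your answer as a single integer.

After op 1 (type): buf='go' undo_depth=1 redo_depth=0
After op 2 (type): buf='goabc' undo_depth=2 redo_depth=0
After op 3 (undo): buf='go' undo_depth=1 redo_depth=1
After op 4 (type): buf='gofoo' undo_depth=2 redo_depth=0
After op 5 (type): buf='gofooabc' undo_depth=3 redo_depth=0
After op 6 (undo): buf='gofoo' undo_depth=2 redo_depth=1
After op 7 (type): buf='gofoodog' undo_depth=3 redo_depth=0
After op 8 (delete): buf='gof' undo_depth=4 redo_depth=0
After op 9 (type): buf='gofqux' undo_depth=5 redo_depth=0

Answer: 5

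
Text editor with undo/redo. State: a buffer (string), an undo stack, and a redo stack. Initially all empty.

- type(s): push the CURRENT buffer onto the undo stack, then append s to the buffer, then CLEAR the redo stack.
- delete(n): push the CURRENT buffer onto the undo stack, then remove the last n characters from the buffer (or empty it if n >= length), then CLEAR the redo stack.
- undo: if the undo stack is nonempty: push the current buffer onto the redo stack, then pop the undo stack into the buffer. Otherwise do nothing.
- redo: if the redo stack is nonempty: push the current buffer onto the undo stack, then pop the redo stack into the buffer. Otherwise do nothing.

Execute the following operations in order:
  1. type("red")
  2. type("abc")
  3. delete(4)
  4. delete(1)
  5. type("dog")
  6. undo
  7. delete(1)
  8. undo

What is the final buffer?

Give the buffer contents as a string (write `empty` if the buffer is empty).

Answer: r

Derivation:
After op 1 (type): buf='red' undo_depth=1 redo_depth=0
After op 2 (type): buf='redabc' undo_depth=2 redo_depth=0
After op 3 (delete): buf='re' undo_depth=3 redo_depth=0
After op 4 (delete): buf='r' undo_depth=4 redo_depth=0
After op 5 (type): buf='rdog' undo_depth=5 redo_depth=0
After op 6 (undo): buf='r' undo_depth=4 redo_depth=1
After op 7 (delete): buf='(empty)' undo_depth=5 redo_depth=0
After op 8 (undo): buf='r' undo_depth=4 redo_depth=1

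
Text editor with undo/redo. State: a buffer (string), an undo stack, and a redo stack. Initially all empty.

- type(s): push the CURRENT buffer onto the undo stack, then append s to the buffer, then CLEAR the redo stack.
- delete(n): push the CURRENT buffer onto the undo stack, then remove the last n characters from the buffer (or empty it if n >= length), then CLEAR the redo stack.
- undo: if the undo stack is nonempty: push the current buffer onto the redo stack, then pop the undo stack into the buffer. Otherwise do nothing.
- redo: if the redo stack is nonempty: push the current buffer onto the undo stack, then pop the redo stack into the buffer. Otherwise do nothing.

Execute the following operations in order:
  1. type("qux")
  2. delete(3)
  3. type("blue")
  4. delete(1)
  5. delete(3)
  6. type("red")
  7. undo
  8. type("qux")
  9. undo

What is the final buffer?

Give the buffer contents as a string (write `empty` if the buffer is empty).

Answer: empty

Derivation:
After op 1 (type): buf='qux' undo_depth=1 redo_depth=0
After op 2 (delete): buf='(empty)' undo_depth=2 redo_depth=0
After op 3 (type): buf='blue' undo_depth=3 redo_depth=0
After op 4 (delete): buf='blu' undo_depth=4 redo_depth=0
After op 5 (delete): buf='(empty)' undo_depth=5 redo_depth=0
After op 6 (type): buf='red' undo_depth=6 redo_depth=0
After op 7 (undo): buf='(empty)' undo_depth=5 redo_depth=1
After op 8 (type): buf='qux' undo_depth=6 redo_depth=0
After op 9 (undo): buf='(empty)' undo_depth=5 redo_depth=1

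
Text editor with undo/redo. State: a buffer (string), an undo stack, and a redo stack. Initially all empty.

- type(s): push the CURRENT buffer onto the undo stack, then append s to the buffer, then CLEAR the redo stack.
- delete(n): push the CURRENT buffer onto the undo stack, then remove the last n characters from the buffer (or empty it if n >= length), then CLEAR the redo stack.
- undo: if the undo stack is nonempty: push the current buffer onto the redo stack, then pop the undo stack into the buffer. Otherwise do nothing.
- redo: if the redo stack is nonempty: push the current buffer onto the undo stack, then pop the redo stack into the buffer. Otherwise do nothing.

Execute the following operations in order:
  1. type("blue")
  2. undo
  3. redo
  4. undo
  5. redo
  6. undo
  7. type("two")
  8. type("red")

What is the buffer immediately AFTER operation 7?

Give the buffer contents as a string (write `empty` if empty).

After op 1 (type): buf='blue' undo_depth=1 redo_depth=0
After op 2 (undo): buf='(empty)' undo_depth=0 redo_depth=1
After op 3 (redo): buf='blue' undo_depth=1 redo_depth=0
After op 4 (undo): buf='(empty)' undo_depth=0 redo_depth=1
After op 5 (redo): buf='blue' undo_depth=1 redo_depth=0
After op 6 (undo): buf='(empty)' undo_depth=0 redo_depth=1
After op 7 (type): buf='two' undo_depth=1 redo_depth=0

Answer: two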